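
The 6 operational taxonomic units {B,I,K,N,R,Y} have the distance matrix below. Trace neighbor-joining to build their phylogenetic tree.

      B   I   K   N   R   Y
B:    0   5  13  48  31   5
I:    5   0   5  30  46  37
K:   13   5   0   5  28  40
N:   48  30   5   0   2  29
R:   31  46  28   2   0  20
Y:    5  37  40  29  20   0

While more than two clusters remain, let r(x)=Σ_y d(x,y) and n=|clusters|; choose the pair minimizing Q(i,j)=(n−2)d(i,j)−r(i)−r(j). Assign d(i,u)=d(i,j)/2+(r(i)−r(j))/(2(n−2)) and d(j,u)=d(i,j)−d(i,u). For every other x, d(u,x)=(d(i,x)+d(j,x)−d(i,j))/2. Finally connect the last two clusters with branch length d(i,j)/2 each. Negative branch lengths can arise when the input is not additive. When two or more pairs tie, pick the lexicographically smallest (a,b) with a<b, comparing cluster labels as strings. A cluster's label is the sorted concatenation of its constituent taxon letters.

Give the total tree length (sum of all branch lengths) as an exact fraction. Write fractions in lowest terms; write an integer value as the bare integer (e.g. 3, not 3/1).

95/2

step 1: merge (N,R) at d=2, Q=-233; branch lengths N→-5/8, R→21/8; new cluster NR
  updated: d(B,NR)=77/2, d(I,NR)=37, d(K,NR)=31/2, d(NR,Y)=47/2
step 2: merge (B,Y) at d=5, Q=-152; branch lengths B→-29/6, Y→59/6; new cluster BY
  updated: d(BY,I)=37/2, d(BY,K)=24, d(BY,NR)=57/2
step 3: merge (BY,NR) at d=57/2, Q=-95; branch lengths BY→47/4, NR→67/4; new cluster BNRY
  updated: d(BNRY,I)=27/2, d(BNRY,K)=11/2
step 4: merge (BNRY,I) at d=27/2, Q=-24; branch lengths BNRY→7, I→13/2; new cluster BINRY
  updated: d(BINRY,K)=-3/2
step 5: merge (BINRY,K) at d=-3/2; branch lengths BINRY→-3/4, K→-3/4; new cluster BIKNRY
final tree: ((((B:-29/6,Y:59/6):47/4,(N:-5/8,R:21/8):67/4):7,I:13/2):-3/4,K:-3/4)
total length: 95/2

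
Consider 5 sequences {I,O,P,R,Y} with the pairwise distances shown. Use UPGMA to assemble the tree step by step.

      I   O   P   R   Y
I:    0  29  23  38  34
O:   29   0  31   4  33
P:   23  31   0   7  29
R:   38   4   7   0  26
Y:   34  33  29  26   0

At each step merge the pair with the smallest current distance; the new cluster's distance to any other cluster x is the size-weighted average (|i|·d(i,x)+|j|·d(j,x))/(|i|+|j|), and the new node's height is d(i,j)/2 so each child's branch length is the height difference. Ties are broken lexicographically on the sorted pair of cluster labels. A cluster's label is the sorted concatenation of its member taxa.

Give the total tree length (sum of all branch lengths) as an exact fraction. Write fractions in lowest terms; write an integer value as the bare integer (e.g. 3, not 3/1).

step 1: merge (O,R) at d=4; branch lengths O→2, R→2; new cluster OR
  updated: d(I,OR)=67/2, d(OR,P)=19, d(OR,Y)=59/2
step 2: merge (OR,P) at d=19; branch lengths OR→15/2, P→19/2; new cluster OPR
  updated: d(I,OPR)=30, d(OPR,Y)=88/3
step 3: merge (OPR,Y) at d=88/3; branch lengths OPR→31/6, Y→44/3; new cluster OPRY
  updated: d(I,OPRY)=31
step 4: merge (I,OPRY) at d=31; branch lengths I→31/2, OPRY→5/6; new cluster IOPRY
final tree: (I:31/2,(((O:2,R:2):15/2,P:19/2):31/6,Y:44/3):5/6)
total length: 343/6

343/6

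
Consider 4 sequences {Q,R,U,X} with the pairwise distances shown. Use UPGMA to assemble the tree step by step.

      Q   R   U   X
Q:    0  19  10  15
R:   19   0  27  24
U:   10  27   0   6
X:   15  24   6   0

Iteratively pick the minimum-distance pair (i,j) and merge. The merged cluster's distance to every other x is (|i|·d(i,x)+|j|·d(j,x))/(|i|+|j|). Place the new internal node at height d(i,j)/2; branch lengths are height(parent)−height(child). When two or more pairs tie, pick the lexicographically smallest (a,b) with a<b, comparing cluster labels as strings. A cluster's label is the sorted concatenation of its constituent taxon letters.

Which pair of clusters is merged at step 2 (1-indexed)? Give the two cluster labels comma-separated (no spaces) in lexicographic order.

step 1: merge (U,X) at d=6; branch lengths U→3, X→3; new cluster UX
  updated: d(Q,UX)=25/2, d(R,UX)=51/2
step 2: merge (Q,UX) at d=25/2; branch lengths Q→25/4, UX→13/4; new cluster QUX
  updated: d(QUX,R)=70/3
step 3: merge (QUX,R) at d=70/3; branch lengths QUX→65/12, R→35/3; new cluster QRUX
final tree: ((Q:25/4,(U:3,X:3):13/4):65/12,R:35/3)
total length: 391/12

Q,UX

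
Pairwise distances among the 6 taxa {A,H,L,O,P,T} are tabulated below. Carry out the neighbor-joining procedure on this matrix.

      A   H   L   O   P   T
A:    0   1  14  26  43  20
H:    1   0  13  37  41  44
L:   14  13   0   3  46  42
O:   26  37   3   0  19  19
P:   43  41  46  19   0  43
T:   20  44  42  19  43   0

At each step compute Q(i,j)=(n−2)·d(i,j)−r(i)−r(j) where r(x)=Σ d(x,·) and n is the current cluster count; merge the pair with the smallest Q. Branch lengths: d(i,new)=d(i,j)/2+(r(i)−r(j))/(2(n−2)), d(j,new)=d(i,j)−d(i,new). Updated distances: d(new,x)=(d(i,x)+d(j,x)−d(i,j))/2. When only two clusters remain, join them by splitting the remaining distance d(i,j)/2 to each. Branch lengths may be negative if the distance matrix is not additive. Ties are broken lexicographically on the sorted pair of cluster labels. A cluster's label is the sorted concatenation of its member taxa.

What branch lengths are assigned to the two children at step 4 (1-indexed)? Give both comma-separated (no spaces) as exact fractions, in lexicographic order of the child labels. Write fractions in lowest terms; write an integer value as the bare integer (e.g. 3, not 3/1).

1. join A+H (d=1, Q=-236) ⇒ AH; edges |A|=-7/2, |H|=9/2
  updated: d(AH,L)=13, d(AH,O)=31, d(AH,P)=83/2, d(AH,T)=63/2
2. join AH+L (d=13, Q=-182) ⇒ AHL; edges |AH|=26/3, |L|=13/3
  updated: d(AHL,O)=21/2, d(AHL,P)=149/4, d(AHL,T)=121/4
3. join AHL+T (d=121/4, Q=-439/4) ⇒ AHLT; edges |AHL|=185/16, |T|=299/16
  updated: d(AHLT,O)=-3/8, d(AHLT,P)=25
4. join AHLT+O (d=-3/8, Q=-349/8) ⇒ AHLOT; edges |AHLT|=45/16, |O|=-51/16
  updated: d(AHLOT,P)=355/16
5. join AHLOT+P (d=355/16) ⇒ AHLOPT; edges |AHLOT|=355/32, |P|=355/32
final tree: (((((A:-7/2,H:9/2):26/3,L:13/3):185/16,T:299/16):45/16,O:-51/16):355/32,P:355/32)
total length: 1057/16

45/16,-51/16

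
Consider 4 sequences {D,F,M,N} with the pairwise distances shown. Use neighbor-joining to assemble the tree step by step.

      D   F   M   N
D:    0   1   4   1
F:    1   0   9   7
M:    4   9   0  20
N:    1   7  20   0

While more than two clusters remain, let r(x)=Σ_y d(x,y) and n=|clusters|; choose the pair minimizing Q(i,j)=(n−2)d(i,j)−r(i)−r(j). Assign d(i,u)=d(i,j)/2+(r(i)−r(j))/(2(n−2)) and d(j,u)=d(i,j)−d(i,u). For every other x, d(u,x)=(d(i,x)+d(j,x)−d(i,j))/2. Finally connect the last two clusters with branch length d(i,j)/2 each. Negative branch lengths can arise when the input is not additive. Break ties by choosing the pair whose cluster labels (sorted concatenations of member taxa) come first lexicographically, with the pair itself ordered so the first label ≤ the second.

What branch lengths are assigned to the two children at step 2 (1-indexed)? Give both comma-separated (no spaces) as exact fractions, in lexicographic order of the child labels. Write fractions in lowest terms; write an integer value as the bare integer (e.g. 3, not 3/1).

step 1: merge (D,N) at d=1, Q=-32; branch lengths D→-5, N→6; new cluster DN
  updated: d(DN,F)=7/2, d(DN,M)=23/2
step 2: merge (DN,F) at d=7/2, Q=-24; branch lengths DN→3, F→1/2; new cluster DFN
  updated: d(DFN,M)=17/2
step 3: merge (DFN,M) at d=17/2; branch lengths DFN→17/4, M→17/4; new cluster DFMN
final tree: (((D:-5,N:6):3,F:1/2):17/4,M:17/4)
total length: 13

3,1/2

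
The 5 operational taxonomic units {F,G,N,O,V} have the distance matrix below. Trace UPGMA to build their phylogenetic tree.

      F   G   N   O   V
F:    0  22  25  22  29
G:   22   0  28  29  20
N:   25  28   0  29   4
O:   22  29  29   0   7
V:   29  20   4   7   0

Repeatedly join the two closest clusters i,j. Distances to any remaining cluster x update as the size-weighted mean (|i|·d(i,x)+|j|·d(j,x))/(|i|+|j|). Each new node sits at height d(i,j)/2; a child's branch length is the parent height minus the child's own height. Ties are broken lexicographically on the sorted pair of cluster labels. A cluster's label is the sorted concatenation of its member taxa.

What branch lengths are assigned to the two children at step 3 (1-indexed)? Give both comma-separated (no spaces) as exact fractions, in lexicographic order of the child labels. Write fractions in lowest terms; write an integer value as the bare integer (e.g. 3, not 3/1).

step 1: merge (N,V) at d=4; branch lengths N→2, V→2; new cluster NV
  updated: d(F,NV)=27, d(G,NV)=24, d(NV,O)=18
step 2: merge (NV,O) at d=18; branch lengths NV→7, O→9; new cluster NOV
  updated: d(F,NOV)=76/3, d(G,NOV)=77/3
step 3: merge (F,G) at d=22; branch lengths F→11, G→11; new cluster FG
  updated: d(FG,NOV)=51/2
step 4: merge (FG,NOV) at d=51/2; branch lengths FG→7/4, NOV→15/4; new cluster FGNOV
final tree: ((F:11,G:11):7/4,((N:2,V:2):7,O:9):15/4)
total length: 95/2

11,11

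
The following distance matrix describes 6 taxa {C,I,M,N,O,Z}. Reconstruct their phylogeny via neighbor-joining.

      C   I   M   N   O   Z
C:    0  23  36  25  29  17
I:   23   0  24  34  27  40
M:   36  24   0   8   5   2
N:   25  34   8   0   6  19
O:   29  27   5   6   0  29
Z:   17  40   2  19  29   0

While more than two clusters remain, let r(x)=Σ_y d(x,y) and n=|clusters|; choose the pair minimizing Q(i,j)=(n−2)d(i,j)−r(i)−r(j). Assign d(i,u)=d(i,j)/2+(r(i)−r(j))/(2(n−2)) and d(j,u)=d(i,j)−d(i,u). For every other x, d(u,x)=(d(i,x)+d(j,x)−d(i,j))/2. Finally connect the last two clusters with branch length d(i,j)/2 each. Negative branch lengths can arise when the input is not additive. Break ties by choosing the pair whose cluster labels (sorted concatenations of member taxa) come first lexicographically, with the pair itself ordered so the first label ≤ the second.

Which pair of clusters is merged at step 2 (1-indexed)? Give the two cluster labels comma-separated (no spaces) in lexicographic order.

iteration 1: select C,I (d=23, Q=-186); attach at lengths (37/4, 55/4); label the merged cluster CI
  updated: d(CI,M)=37/2, d(CI,N)=18, d(CI,O)=33/2, d(CI,Z)=17
iteration 2: select M,Z (d=2, Q=-189/2); attach at lengths (-55/12, 79/12); label the merged cluster MZ
  updated: d(CI,MZ)=67/4, d(MZ,N)=25/2, d(MZ,O)=16
iteration 3: select CI,MZ (d=67/4, Q=-63); attach at lengths (79/8, 55/8); label the merged cluster CIMZ
  updated: d(CIMZ,N)=55/8, d(CIMZ,O)=63/8
iteration 4: select CIMZ,N (d=55/8, Q=-83/4); attach at lengths (35/8, 5/2); label the merged cluster CIMNZ
  updated: d(CIMNZ,O)=7/2
iteration 5: select CIMNZ,O (d=7/2); attach at lengths (7/4, 7/4); label the merged cluster CIMNOZ
final tree: ((((C:37/4,I:55/4):79/8,(M:-55/12,Z:79/12):55/8):35/8,N:5/2):7/4,O:7/4)
total length: 417/8

M,Z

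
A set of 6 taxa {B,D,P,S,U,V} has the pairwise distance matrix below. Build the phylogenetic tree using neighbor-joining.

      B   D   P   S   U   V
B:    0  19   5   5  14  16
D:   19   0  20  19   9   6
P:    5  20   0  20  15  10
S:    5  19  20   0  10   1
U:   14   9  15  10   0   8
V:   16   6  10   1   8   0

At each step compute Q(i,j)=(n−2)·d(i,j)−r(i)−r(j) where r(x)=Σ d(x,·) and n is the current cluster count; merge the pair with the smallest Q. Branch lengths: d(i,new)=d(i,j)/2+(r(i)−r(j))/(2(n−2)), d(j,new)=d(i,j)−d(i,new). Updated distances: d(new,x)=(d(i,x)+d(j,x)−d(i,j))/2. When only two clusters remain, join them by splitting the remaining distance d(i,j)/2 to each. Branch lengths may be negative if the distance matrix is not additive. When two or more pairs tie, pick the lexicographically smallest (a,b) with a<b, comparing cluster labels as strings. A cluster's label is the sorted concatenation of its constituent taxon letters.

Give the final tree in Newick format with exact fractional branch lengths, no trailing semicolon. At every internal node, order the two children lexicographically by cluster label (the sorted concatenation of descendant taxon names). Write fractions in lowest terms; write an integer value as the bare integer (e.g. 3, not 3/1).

iteration 1: select B,P (d=5, Q=-109); attach at lengths (9/8, 31/8); label the merged cluster BP
  updated: d(BP,D)=17, d(BP,S)=10, d(BP,U)=12, d(BP,V)=21/2
iteration 2: select D,U (d=9, Q=-63); attach at lengths (13/2, 5/2); label the merged cluster DU
  updated: d(BP,DU)=10, d(DU,S)=10, d(DU,V)=5/2
iteration 3: select BP,DU (d=10, Q=-33); attach at lengths (7, 3); label the merged cluster BDPU
  updated: d(BDPU,S)=5, d(BDPU,V)=3/2
iteration 4: select BDPU,S (d=5, Q=-15/2); attach at lengths (11/4, 9/4); label the merged cluster BDPSU
  updated: d(BDPSU,V)=-5/4
iteration 5: select BDPSU,V (d=-5/4); attach at lengths (-5/8, -5/8); label the merged cluster BDPSUV
final tree: ((((B:9/8,P:31/8):7,(D:13/2,U:5/2):3):11/4,S:9/4):-5/8,V:-5/8)
total length: 111/4

((((B:9/8,P:31/8):7,(D:13/2,U:5/2):3):11/4,S:9/4):-5/8,V:-5/8)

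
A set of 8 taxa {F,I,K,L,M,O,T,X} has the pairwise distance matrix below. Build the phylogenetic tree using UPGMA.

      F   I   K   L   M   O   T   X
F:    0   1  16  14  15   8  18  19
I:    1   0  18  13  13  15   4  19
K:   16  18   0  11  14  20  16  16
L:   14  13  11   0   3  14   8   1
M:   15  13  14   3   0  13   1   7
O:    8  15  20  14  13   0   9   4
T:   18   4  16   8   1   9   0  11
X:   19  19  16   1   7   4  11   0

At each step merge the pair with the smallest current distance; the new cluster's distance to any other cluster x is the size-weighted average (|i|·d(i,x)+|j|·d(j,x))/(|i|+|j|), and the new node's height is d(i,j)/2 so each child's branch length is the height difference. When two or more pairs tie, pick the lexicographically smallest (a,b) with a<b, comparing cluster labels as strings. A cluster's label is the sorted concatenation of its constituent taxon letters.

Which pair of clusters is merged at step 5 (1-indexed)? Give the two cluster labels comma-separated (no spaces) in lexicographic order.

LMTX,O

step 1: merge (F,I) at d=1; branch lengths F→1/2, I→1/2; new cluster FI
  updated: d(FI,K)=17, d(FI,L)=27/2, d(FI,M)=14, d(FI,O)=23/2, d(FI,T)=11, d(FI,X)=19
step 2: merge (L,X) at d=1; branch lengths L→1/2, X→1/2; new cluster LX
  updated: d(FI,LX)=65/4, d(K,LX)=27/2, d(LX,M)=5, d(LX,O)=9, d(LX,T)=19/2
step 3: merge (M,T) at d=1; branch lengths M→1/2, T→1/2; new cluster MT
  updated: d(FI,MT)=25/2, d(K,MT)=15, d(LX,MT)=29/4, d(MT,O)=11
step 4: merge (LX,MT) at d=29/4; branch lengths LX→25/8, MT→25/8; new cluster LMTX
  updated: d(FI,LMTX)=115/8, d(K,LMTX)=57/4, d(LMTX,O)=10
step 5: merge (LMTX,O) at d=10; branch lengths LMTX→11/8, O→5; new cluster LMOTX
  updated: d(FI,LMOTX)=69/5, d(K,LMOTX)=77/5
step 6: merge (FI,LMOTX) at d=69/5; branch lengths FI→32/5, LMOTX→19/10; new cluster FILMOTX
  updated: d(FILMOTX,K)=111/7
step 7: merge (FILMOTX,K) at d=111/7; branch lengths FILMOTX→36/35, K→111/14; new cluster FIKLMOTX
final tree: (((F:1/2,I:1/2):32/5,(((L:1/2,X:1/2):25/8,(M:1/2,T:1/2):25/8):11/8,O:5):19/10):36/35,K:111/14)
total length: 9207/280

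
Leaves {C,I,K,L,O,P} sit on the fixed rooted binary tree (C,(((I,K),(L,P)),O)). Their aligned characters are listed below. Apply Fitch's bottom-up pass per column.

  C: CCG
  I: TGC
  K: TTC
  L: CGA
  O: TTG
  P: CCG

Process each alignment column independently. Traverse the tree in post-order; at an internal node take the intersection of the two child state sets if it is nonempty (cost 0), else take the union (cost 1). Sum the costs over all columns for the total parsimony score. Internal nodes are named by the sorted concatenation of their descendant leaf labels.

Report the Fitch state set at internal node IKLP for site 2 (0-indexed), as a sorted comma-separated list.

A,C,G

[col 0] IK: children I:{T}, K:{T} ∩→ {T}; cost 0
[col 0] LP: children L:{C}, P:{C} ∩→ {C}; cost 0
[col 0] IKLP: children IK:{T}, LP:{C} ∪→ {C,T}; cost 1
[col 0] IKLOP: children IKLP:{C,T}, O:{T} ∩→ {T}; cost 0
[col 0] CIKLOP: children C:{C}, IKLOP:{T} ∪→ {C,T}; cost 1
[col 1] IK: children I:{G}, K:{T} ∪→ {G,T}; cost 1
[col 1] LP: children L:{G}, P:{C} ∪→ {C,G}; cost 1
[col 1] IKLP: children IK:{G,T}, LP:{C,G} ∩→ {G}; cost 0
[col 1] IKLOP: children IKLP:{G}, O:{T} ∪→ {G,T}; cost 1
[col 1] CIKLOP: children C:{C}, IKLOP:{G,T} ∪→ {C,G,T}; cost 1
[col 2] IK: children I:{C}, K:{C} ∩→ {C}; cost 0
[col 2] LP: children L:{A}, P:{G} ∪→ {A,G}; cost 1
[col 2] IKLP: children IK:{C}, LP:{A,G} ∪→ {A,C,G}; cost 1
[col 2] IKLOP: children IKLP:{A,C,G}, O:{G} ∩→ {G}; cost 0
[col 2] CIKLOP: children C:{G}, IKLOP:{G} ∩→ {G}; cost 0
per-site changes: [2, 4, 2]; total = 8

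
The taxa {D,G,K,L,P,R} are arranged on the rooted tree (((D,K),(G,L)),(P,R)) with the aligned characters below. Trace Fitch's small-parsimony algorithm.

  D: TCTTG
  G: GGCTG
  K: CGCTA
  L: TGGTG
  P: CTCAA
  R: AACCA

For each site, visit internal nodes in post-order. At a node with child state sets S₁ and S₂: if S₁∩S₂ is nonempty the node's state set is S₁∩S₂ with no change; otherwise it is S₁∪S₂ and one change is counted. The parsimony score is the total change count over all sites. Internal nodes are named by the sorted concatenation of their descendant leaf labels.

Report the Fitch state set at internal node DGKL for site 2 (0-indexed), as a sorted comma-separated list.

C

DK@0: {T} ∪ {C} = {C,T} (union, +1)
GL@0: {G} ∪ {T} = {G,T} (union, +1)
DGKL@0: {C,T} ∩ {G,T} = {T} (intersection, +0)
PR@0: {C} ∪ {A} = {A,C} (union, +1)
DGKLPR@0: {T} ∪ {A,C} = {A,C,T} (union, +1)
DK@1: {C} ∪ {G} = {C,G} (union, +1)
GL@1: {G} ∩ {G} = {G} (intersection, +0)
DGKL@1: {C,G} ∩ {G} = {G} (intersection, +0)
PR@1: {T} ∪ {A} = {A,T} (union, +1)
DGKLPR@1: {G} ∪ {A,T} = {A,G,T} (union, +1)
DK@2: {T} ∪ {C} = {C,T} (union, +1)
GL@2: {C} ∪ {G} = {C,G} (union, +1)
DGKL@2: {C,T} ∩ {C,G} = {C} (intersection, +0)
PR@2: {C} ∩ {C} = {C} (intersection, +0)
DGKLPR@2: {C} ∩ {C} = {C} (intersection, +0)
DK@3: {T} ∩ {T} = {T} (intersection, +0)
GL@3: {T} ∩ {T} = {T} (intersection, +0)
DGKL@3: {T} ∩ {T} = {T} (intersection, +0)
PR@3: {A} ∪ {C} = {A,C} (union, +1)
DGKLPR@3: {T} ∪ {A,C} = {A,C,T} (union, +1)
DK@4: {G} ∪ {A} = {A,G} (union, +1)
GL@4: {G} ∩ {G} = {G} (intersection, +0)
DGKL@4: {A,G} ∩ {G} = {G} (intersection, +0)
PR@4: {A} ∩ {A} = {A} (intersection, +0)
DGKLPR@4: {G} ∪ {A} = {A,G} (union, +1)
per-site changes: [4, 3, 2, 2, 2]; total = 13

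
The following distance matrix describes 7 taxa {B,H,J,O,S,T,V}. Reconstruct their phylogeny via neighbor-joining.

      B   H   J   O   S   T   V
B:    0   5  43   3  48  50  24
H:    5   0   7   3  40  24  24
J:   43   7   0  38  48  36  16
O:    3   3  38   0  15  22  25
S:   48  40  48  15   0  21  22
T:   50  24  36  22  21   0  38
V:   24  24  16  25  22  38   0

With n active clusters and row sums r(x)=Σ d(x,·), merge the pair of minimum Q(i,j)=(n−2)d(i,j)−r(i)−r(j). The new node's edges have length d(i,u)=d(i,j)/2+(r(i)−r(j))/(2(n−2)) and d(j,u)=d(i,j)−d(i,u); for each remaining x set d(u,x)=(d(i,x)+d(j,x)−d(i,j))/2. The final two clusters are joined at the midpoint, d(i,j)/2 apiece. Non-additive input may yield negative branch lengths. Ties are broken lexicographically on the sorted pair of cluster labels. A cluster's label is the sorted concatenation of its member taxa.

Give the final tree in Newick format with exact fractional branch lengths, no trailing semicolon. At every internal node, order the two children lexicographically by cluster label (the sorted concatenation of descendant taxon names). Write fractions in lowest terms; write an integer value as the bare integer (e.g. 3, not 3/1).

step 1: merge (S,T) at d=21, Q=-280; branch lengths S→54/5, T→51/5; new cluster ST
  updated: d(B,ST)=77/2, d(H,ST)=43/2, d(J,ST)=63/2, d(O,ST)=8, d(ST,V)=39/2
step 2: merge (J,V) at d=16, Q=-180; branch lengths J→91/8, V→37/8; new cluster JV
  updated: d(B,JV)=51/2, d(H,JV)=15/2, d(JV,O)=47/2, d(JV,ST)=35/2
step 3: merge (JV,ST) at d=35/2, Q=-107; branch lengths JV→41/6, ST→32/3; new cluster JSTV
  updated: d(B,JSTV)=93/4, d(H,JSTV)=23/4, d(JSTV,O)=7
step 4: merge (B,O) at d=3, Q=-153/4; branch lengths B→97/16, O→-49/16; new cluster BO
  updated: d(BO,H)=5/2, d(BO,JSTV)=109/8
step 5: merge (BO,H) at d=5/2, Q=-175/8; branch lengths BO→83/16, H→-43/16; new cluster BHO
  updated: d(BHO,JSTV)=135/16
step 6: merge (BHO,JSTV) at d=135/16; branch lengths BHO→135/32, JSTV→135/32; new cluster BHJOSTV
final tree: (((B:97/16,O:-49/16):83/16,H:-43/16):135/32,((J:91/8,V:37/8):41/6,(S:54/5,T:51/5):32/3):135/32)
total length: 1095/16

(((B:97/16,O:-49/16):83/16,H:-43/16):135/32,((J:91/8,V:37/8):41/6,(S:54/5,T:51/5):32/3):135/32)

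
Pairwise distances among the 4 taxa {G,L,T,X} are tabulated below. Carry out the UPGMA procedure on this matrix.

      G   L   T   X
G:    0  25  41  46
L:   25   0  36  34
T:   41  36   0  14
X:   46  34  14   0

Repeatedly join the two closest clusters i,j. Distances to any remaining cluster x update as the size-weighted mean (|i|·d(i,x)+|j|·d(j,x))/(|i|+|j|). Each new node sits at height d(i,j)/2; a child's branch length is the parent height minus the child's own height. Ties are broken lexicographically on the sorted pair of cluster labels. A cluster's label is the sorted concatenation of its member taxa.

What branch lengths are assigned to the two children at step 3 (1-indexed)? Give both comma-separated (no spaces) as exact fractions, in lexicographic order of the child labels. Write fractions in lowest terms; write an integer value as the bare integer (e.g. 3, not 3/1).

1. join T+X (d=14) ⇒ TX; edges |T|=7, |X|=7
  updated: d(G,TX)=87/2, d(L,TX)=35
2. join G+L (d=25) ⇒ GL; edges |G|=25/2, |L|=25/2
  updated: d(GL,TX)=157/4
3. join GL+TX (d=157/4) ⇒ GLTX; edges |GL|=57/8, |TX|=101/8
final tree: ((G:25/2,L:25/2):57/8,(T:7,X:7):101/8)
total length: 235/4

57/8,101/8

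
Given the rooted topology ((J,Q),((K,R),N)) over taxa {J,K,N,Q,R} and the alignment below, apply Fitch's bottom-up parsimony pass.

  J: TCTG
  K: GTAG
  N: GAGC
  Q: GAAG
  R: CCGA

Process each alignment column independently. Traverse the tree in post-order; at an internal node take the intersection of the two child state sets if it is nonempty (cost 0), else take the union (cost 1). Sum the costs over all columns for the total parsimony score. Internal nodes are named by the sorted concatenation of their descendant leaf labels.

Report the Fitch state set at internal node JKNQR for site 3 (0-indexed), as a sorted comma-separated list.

JQ@0: {T} ∪ {G} = {G,T} (union, +1)
KR@0: {G} ∪ {C} = {C,G} (union, +1)
KNR@0: {C,G} ∩ {G} = {G} (intersection, +0)
JKNQR@0: {G,T} ∩ {G} = {G} (intersection, +0)
JQ@1: {C} ∪ {A} = {A,C} (union, +1)
KR@1: {T} ∪ {C} = {C,T} (union, +1)
KNR@1: {C,T} ∪ {A} = {A,C,T} (union, +1)
JKNQR@1: {A,C} ∩ {A,C,T} = {A,C} (intersection, +0)
JQ@2: {T} ∪ {A} = {A,T} (union, +1)
KR@2: {A} ∪ {G} = {A,G} (union, +1)
KNR@2: {A,G} ∩ {G} = {G} (intersection, +0)
JKNQR@2: {A,T} ∪ {G} = {A,G,T} (union, +1)
JQ@3: {G} ∩ {G} = {G} (intersection, +0)
KR@3: {G} ∪ {A} = {A,G} (union, +1)
KNR@3: {A,G} ∪ {C} = {A,C,G} (union, +1)
JKNQR@3: {G} ∩ {A,C,G} = {G} (intersection, +0)
per-site changes: [2, 3, 3, 2]; total = 10

G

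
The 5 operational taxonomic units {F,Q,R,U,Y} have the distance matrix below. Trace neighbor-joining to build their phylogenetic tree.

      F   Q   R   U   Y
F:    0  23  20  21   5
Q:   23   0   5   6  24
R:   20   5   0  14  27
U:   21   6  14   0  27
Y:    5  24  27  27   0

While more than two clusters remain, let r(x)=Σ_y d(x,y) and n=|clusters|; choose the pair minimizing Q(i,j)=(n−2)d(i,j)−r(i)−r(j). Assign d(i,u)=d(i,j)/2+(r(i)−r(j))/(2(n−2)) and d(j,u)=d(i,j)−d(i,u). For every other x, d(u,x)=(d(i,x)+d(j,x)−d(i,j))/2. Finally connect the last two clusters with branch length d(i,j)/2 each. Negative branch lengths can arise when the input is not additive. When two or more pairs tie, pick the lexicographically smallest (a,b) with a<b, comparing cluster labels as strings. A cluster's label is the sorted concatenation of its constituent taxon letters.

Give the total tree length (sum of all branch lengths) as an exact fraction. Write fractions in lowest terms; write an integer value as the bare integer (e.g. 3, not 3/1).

135/4

iteration 1: select F,Y (d=5, Q=-137); attach at lengths (1/6, 29/6); label the merged cluster FY
  updated: d(FY,Q)=21, d(FY,R)=21, d(FY,U)=43/2
iteration 2: select FY,U (d=43/2, Q=-62); attach at lengths (65/4, 21/4); label the merged cluster FUY
  updated: d(FUY,Q)=11/4, d(FUY,R)=27/4
iteration 3: select FUY,Q (d=11/4, Q=-29/2); attach at lengths (9/4, 1/2); label the merged cluster FQUY
  updated: d(FQUY,R)=9/2
iteration 4: select FQUY,R (d=9/2); attach at lengths (9/4, 9/4); label the merged cluster FQRUY
final tree: ((((F:1/6,Y:29/6):65/4,U:21/4):9/4,Q:1/2):9/4,R:9/4)
total length: 135/4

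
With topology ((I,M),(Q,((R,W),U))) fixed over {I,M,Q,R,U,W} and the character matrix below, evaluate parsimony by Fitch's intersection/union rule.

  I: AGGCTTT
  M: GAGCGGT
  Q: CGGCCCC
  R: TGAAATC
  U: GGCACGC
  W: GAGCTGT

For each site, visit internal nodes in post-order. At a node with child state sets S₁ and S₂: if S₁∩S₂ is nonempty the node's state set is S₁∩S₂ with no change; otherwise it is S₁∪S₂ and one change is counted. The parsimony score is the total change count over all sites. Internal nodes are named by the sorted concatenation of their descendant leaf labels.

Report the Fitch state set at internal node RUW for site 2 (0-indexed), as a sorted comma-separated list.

A,C,G

site 0, node IM: I={A} ∪ M={G} → {A,G} (+1)
site 0, node RW: R={T} ∪ W={G} → {G,T} (+1)
site 0, node RUW: RW={G,T} ∩ U={G} → {G} (+0)
site 0, node QRUW: Q={C} ∪ RUW={G} → {C,G} (+1)
site 0, node IMQRUW: IM={A,G} ∩ QRUW={C,G} → {G} (+0)
site 1, node IM: I={G} ∪ M={A} → {A,G} (+1)
site 1, node RW: R={G} ∪ W={A} → {A,G} (+1)
site 1, node RUW: RW={A,G} ∩ U={G} → {G} (+0)
site 1, node QRUW: Q={G} ∩ RUW={G} → {G} (+0)
site 1, node IMQRUW: IM={A,G} ∩ QRUW={G} → {G} (+0)
site 2, node IM: I={G} ∩ M={G} → {G} (+0)
site 2, node RW: R={A} ∪ W={G} → {A,G} (+1)
site 2, node RUW: RW={A,G} ∪ U={C} → {A,C,G} (+1)
site 2, node QRUW: Q={G} ∩ RUW={A,C,G} → {G} (+0)
site 2, node IMQRUW: IM={G} ∩ QRUW={G} → {G} (+0)
site 3, node IM: I={C} ∩ M={C} → {C} (+0)
site 3, node RW: R={A} ∪ W={C} → {A,C} (+1)
site 3, node RUW: RW={A,C} ∩ U={A} → {A} (+0)
site 3, node QRUW: Q={C} ∪ RUW={A} → {A,C} (+1)
site 3, node IMQRUW: IM={C} ∩ QRUW={A,C} → {C} (+0)
site 4, node IM: I={T} ∪ M={G} → {G,T} (+1)
site 4, node RW: R={A} ∪ W={T} → {A,T} (+1)
site 4, node RUW: RW={A,T} ∪ U={C} → {A,C,T} (+1)
site 4, node QRUW: Q={C} ∩ RUW={A,C,T} → {C} (+0)
site 4, node IMQRUW: IM={G,T} ∪ QRUW={C} → {C,G,T} (+1)
site 5, node IM: I={T} ∪ M={G} → {G,T} (+1)
site 5, node RW: R={T} ∪ W={G} → {G,T} (+1)
site 5, node RUW: RW={G,T} ∩ U={G} → {G} (+0)
site 5, node QRUW: Q={C} ∪ RUW={G} → {C,G} (+1)
site 5, node IMQRUW: IM={G,T} ∩ QRUW={C,G} → {G} (+0)
site 6, node IM: I={T} ∩ M={T} → {T} (+0)
site 6, node RW: R={C} ∪ W={T} → {C,T} (+1)
site 6, node RUW: RW={C,T} ∩ U={C} → {C} (+0)
site 6, node QRUW: Q={C} ∩ RUW={C} → {C} (+0)
site 6, node IMQRUW: IM={T} ∪ QRUW={C} → {C,T} (+1)
per-site changes: [3, 2, 2, 2, 4, 3, 2]; total = 18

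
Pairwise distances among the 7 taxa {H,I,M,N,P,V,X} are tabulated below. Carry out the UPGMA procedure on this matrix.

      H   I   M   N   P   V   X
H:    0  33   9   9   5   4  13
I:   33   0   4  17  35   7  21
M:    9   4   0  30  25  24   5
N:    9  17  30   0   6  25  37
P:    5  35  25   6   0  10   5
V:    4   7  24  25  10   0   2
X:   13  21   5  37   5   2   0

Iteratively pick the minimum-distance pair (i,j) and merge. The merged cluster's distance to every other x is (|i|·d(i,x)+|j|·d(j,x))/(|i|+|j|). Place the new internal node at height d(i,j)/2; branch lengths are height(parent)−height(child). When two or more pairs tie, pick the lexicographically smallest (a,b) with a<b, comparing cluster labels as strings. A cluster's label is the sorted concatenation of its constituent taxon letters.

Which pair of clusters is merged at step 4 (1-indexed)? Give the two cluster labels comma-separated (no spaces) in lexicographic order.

step 1: merge (V,X) at d=2; branch lengths V→1, X→1; new cluster VX
  updated: d(H,VX)=17/2, d(I,VX)=14, d(M,VX)=29/2, d(N,VX)=31, d(P,VX)=15/2
step 2: merge (I,M) at d=4; branch lengths I→2, M→2; new cluster IM
  updated: d(H,IM)=21, d(IM,N)=47/2, d(IM,P)=30, d(IM,VX)=57/4
step 3: merge (H,P) at d=5; branch lengths H→5/2, P→5/2; new cluster HP
  updated: d(HP,IM)=51/2, d(HP,N)=15/2, d(HP,VX)=8
step 4: merge (HP,N) at d=15/2; branch lengths HP→5/4, N→15/4; new cluster HNP
  updated: d(HNP,IM)=149/6, d(HNP,VX)=47/3
step 5: merge (IM,VX) at d=57/4; branch lengths IM→41/8, VX→49/8; new cluster IMVX
  updated: d(HNP,IMVX)=81/4
step 6: merge (HNP,IMVX) at d=81/4; branch lengths HNP→51/8, IMVX→3; new cluster HIMNPVX
final tree: (((H:5/2,P:5/2):5/4,N:15/4):51/8,((I:2,M:2):41/8,(V:1,X:1):49/8):3)
total length: 293/8

HP,N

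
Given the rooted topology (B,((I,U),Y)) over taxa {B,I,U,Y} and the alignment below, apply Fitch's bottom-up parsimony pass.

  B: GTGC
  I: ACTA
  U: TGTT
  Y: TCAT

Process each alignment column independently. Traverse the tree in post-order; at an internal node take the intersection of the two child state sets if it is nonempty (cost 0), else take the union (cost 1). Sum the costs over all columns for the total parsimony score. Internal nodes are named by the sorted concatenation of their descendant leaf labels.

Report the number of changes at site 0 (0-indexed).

site 0, node IU: I={A} ∪ U={T} → {A,T} (+1)
site 0, node IUY: IU={A,T} ∩ Y={T} → {T} (+0)
site 0, node BIUY: B={G} ∪ IUY={T} → {G,T} (+1)
site 1, node IU: I={C} ∪ U={G} → {C,G} (+1)
site 1, node IUY: IU={C,G} ∩ Y={C} → {C} (+0)
site 1, node BIUY: B={T} ∪ IUY={C} → {C,T} (+1)
site 2, node IU: I={T} ∩ U={T} → {T} (+0)
site 2, node IUY: IU={T} ∪ Y={A} → {A,T} (+1)
site 2, node BIUY: B={G} ∪ IUY={A,T} → {A,G,T} (+1)
site 3, node IU: I={A} ∪ U={T} → {A,T} (+1)
site 3, node IUY: IU={A,T} ∩ Y={T} → {T} (+0)
site 3, node BIUY: B={C} ∪ IUY={T} → {C,T} (+1)
per-site changes: [2, 2, 2, 2]; total = 8

2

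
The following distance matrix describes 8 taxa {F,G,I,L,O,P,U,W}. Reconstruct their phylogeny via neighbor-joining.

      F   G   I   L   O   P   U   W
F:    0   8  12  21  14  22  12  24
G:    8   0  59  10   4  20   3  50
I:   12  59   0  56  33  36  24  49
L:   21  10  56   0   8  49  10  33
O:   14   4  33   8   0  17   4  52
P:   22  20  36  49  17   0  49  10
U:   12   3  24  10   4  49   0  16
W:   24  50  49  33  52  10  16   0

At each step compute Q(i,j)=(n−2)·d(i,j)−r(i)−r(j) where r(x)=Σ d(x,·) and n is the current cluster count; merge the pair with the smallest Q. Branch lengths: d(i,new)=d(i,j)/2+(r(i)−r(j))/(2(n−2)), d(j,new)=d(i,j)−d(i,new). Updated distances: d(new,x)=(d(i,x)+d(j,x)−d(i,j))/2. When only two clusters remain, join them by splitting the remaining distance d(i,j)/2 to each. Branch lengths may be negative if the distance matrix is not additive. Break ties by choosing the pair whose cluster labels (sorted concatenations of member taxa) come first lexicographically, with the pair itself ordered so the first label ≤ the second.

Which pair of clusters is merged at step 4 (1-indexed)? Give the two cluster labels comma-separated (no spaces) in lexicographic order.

FIPW,U

iteration 1: select P,W (d=10, Q=-377); attach at lengths (29/12, 91/12); label the merged cluster PW
  updated: d(F,PW)=18, d(G,PW)=30, d(I,PW)=75/2, d(L,PW)=36, d(O,PW)=59/2, d(PW,U)=55/2
iteration 2: select F,I (d=12, Q=-493/2); attach at lengths (-153/20, 393/20); label the merged cluster FI
  updated: d(FI,G)=55/2, d(FI,L)=65/2, d(FI,O)=35/2, d(FI,PW)=87/4, d(FI,U)=12
iteration 3: select FI,PW (d=87/4, Q=-169); attach at lengths (107/16, 241/16); label the merged cluster FIPW
  updated: d(FIPW,G)=143/8, d(FIPW,L)=187/8, d(FIPW,O)=101/8, d(FIPW,U)=71/8
iteration 4: select FIPW,U (d=71/8, Q=-62); attach at lengths (127/12, -41/24); label the merged cluster FIPUW
  updated: d(FIPUW,G)=6, d(FIPUW,L)=49/4, d(FIPUW,O)=31/8
iteration 5: select FIPUW,O (d=31/8, Q=-121/4); attach at lengths (7/2, 3/8); label the merged cluster FIOPUW
  updated: d(FIOPUW,G)=49/16, d(FIOPUW,L)=131/16
iteration 6: select FIOPUW,G (d=49/16, Q=-85/4); attach at lengths (5/8, 39/16); label the merged cluster FGIOPUW
  updated: d(FGIOPUW,L)=121/16
iteration 7: select FGIOPUW,L (d=121/16); attach at lengths (121/32, 121/32); label the merged cluster FGILOPUW
final tree: ((((((F:-153/20,I:393/20):107/16,(P:29/12,W:91/12):241/16):127/12,U:-41/24):7/2,O:3/8):5/8,G:39/16):121/32,L:121/32)
total length: 537/8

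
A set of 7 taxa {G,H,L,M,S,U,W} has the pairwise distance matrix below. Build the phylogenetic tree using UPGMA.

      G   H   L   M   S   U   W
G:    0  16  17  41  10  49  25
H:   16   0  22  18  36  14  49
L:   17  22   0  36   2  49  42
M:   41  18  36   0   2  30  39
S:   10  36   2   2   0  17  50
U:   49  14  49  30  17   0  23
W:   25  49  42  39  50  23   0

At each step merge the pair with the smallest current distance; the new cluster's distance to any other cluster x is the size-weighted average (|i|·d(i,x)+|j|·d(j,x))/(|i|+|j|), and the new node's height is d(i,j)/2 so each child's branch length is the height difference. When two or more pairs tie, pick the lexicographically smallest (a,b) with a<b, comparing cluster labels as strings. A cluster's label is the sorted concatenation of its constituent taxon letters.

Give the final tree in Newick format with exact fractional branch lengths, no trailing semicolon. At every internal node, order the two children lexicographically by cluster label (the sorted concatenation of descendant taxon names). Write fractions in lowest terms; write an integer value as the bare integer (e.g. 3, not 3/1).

(((G:27/4,(L:1,S:1):23/4):293/36,((H:7,U:7):5,M:12):26/9):37/9,W:19)

1. join L+S (d=2) ⇒ LS; edges |L|=1, |S|=1
  updated: d(G,LS)=27/2, d(H,LS)=29, d(LS,M)=19, d(LS,U)=33, d(LS,W)=46
2. join G+LS (d=27/2) ⇒ GLS; edges |G|=27/4, |LS|=23/4
  updated: d(GLS,H)=74/3, d(GLS,M)=79/3, d(GLS,U)=115/3, d(GLS,W)=39
3. join H+U (d=14) ⇒ HU; edges |H|=7, |U|=7
  updated: d(GLS,HU)=63/2, d(HU,M)=24, d(HU,W)=36
4. join HU+M (d=24) ⇒ HMU; edges |HU|=5, |M|=12
  updated: d(GLS,HMU)=268/9, d(HMU,W)=37
5. join GLS+HMU (d=268/9) ⇒ GHLMSU; edges |GLS|=293/36, |HMU|=26/9
  updated: d(GHLMSU,W)=38
6. join GHLMSU+W (d=38) ⇒ GHLMSUW; edges |GHLMSU|=37/9, |W|=19
final tree: (((G:27/4,(L:1,S:1):23/4):293/36,((H:7,U:7):5,M:12):26/9):37/9,W:19)
total length: 2867/36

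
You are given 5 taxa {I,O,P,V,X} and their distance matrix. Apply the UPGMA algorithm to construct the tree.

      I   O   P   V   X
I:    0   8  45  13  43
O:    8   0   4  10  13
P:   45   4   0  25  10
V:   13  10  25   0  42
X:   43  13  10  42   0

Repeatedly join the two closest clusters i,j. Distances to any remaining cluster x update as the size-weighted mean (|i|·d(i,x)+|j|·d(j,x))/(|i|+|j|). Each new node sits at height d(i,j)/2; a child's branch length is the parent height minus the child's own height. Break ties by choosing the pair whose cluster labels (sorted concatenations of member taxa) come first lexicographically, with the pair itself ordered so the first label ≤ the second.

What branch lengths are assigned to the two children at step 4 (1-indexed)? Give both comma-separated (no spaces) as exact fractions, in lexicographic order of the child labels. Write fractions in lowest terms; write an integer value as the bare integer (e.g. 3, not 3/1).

95/12,26/3

iteration 1: select O,P (d=4); attach at lengths (2, 2); label the merged cluster OP
  updated: d(I,OP)=53/2, d(OP,V)=35/2, d(OP,X)=23/2
iteration 2: select OP,X (d=23/2); attach at lengths (15/4, 23/4); label the merged cluster OPX
  updated: d(I,OPX)=32, d(OPX,V)=77/3
iteration 3: select I,V (d=13); attach at lengths (13/2, 13/2); label the merged cluster IV
  updated: d(IV,OPX)=173/6
iteration 4: select IV,OPX (d=173/6); attach at lengths (95/12, 26/3); label the merged cluster IOPVX
final tree: ((I:13/2,V:13/2):95/12,((O:2,P:2):15/4,X:23/4):26/3)
total length: 517/12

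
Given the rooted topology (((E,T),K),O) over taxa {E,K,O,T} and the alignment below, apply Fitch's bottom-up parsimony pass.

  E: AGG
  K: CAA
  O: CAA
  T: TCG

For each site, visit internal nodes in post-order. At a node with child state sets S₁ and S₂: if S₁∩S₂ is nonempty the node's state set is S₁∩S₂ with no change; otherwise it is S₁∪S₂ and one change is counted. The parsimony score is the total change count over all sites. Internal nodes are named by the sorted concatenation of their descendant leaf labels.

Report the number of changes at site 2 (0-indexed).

site 0, node ET: E={A} ∪ T={T} → {A,T} (+1)
site 0, node EKT: ET={A,T} ∪ K={C} → {A,C,T} (+1)
site 0, node EKOT: EKT={A,C,T} ∩ O={C} → {C} (+0)
site 1, node ET: E={G} ∪ T={C} → {C,G} (+1)
site 1, node EKT: ET={C,G} ∪ K={A} → {A,C,G} (+1)
site 1, node EKOT: EKT={A,C,G} ∩ O={A} → {A} (+0)
site 2, node ET: E={G} ∩ T={G} → {G} (+0)
site 2, node EKT: ET={G} ∪ K={A} → {A,G} (+1)
site 2, node EKOT: EKT={A,G} ∩ O={A} → {A} (+0)
per-site changes: [2, 2, 1]; total = 5

1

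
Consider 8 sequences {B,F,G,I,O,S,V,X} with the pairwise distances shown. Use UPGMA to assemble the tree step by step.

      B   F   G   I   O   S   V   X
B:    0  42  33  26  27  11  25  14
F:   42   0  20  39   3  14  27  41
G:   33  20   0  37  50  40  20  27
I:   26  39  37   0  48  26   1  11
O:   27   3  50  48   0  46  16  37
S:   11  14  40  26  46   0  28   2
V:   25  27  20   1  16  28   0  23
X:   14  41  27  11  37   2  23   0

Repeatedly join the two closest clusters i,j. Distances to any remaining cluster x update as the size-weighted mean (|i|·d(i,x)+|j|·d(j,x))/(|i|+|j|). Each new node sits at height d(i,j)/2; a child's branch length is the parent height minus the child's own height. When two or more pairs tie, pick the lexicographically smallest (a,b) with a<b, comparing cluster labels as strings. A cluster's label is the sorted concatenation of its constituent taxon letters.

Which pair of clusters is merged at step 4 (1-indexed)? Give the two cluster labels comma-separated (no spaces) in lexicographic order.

1. join I+V (d=1) ⇒ IV; edges |I|=1/2, |V|=1/2
  updated: d(B,IV)=51/2, d(F,IV)=33, d(G,IV)=57/2, d(IV,O)=32, d(IV,S)=27, d(IV,X)=17
2. join S+X (d=2) ⇒ SX; edges |S|=1, |X|=1
  updated: d(B,SX)=25/2, d(F,SX)=55/2, d(G,SX)=67/2, d(IV,SX)=22, d(O,SX)=83/2
3. join F+O (d=3) ⇒ FO; edges |F|=3/2, |O|=3/2
  updated: d(B,FO)=69/2, d(FO,G)=35, d(FO,IV)=65/2, d(FO,SX)=69/2
4. join B+SX (d=25/2) ⇒ BSX; edges |B|=25/4, |SX|=21/4
  updated: d(BSX,FO)=69/2, d(BSX,G)=100/3, d(BSX,IV)=139/6
5. join BSX+IV (d=139/6) ⇒ BISVX; edges |BSX|=16/3, |IV|=133/12
  updated: d(BISVX,FO)=337/10, d(BISVX,G)=157/5
6. join BISVX+G (d=157/5) ⇒ BGISVX; edges |BISVX|=247/60, |G|=157/10
  updated: d(BGISVX,FO)=407/12
7. join BGISVX+FO (d=407/12) ⇒ BFGIOSVX; edges |BGISVX|=151/120, |FO|=371/24
final tree: ((((B:25/4,(S:1,X:1):21/4):16/3,(I:1/2,V:1/2):133/12):247/60,G:157/10):151/120,(F:3/2,O:3/2):371/24)
total length: 1409/20

B,SX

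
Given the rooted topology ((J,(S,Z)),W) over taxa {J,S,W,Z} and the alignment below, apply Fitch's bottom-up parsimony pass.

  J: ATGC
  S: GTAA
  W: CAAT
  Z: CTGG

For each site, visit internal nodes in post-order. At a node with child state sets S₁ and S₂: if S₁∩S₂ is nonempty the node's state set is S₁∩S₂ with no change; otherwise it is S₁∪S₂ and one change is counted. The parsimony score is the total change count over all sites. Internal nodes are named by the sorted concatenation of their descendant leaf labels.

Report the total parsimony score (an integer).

[col 0] SZ: children S:{G}, Z:{C} ∪→ {C,G}; cost 1
[col 0] JSZ: children J:{A}, SZ:{C,G} ∪→ {A,C,G}; cost 1
[col 0] JSWZ: children JSZ:{A,C,G}, W:{C} ∩→ {C}; cost 0
[col 1] SZ: children S:{T}, Z:{T} ∩→ {T}; cost 0
[col 1] JSZ: children J:{T}, SZ:{T} ∩→ {T}; cost 0
[col 1] JSWZ: children JSZ:{T}, W:{A} ∪→ {A,T}; cost 1
[col 2] SZ: children S:{A}, Z:{G} ∪→ {A,G}; cost 1
[col 2] JSZ: children J:{G}, SZ:{A,G} ∩→ {G}; cost 0
[col 2] JSWZ: children JSZ:{G}, W:{A} ∪→ {A,G}; cost 1
[col 3] SZ: children S:{A}, Z:{G} ∪→ {A,G}; cost 1
[col 3] JSZ: children J:{C}, SZ:{A,G} ∪→ {A,C,G}; cost 1
[col 3] JSWZ: children JSZ:{A,C,G}, W:{T} ∪→ {A,C,G,T}; cost 1
per-site changes: [2, 1, 2, 3]; total = 8

8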